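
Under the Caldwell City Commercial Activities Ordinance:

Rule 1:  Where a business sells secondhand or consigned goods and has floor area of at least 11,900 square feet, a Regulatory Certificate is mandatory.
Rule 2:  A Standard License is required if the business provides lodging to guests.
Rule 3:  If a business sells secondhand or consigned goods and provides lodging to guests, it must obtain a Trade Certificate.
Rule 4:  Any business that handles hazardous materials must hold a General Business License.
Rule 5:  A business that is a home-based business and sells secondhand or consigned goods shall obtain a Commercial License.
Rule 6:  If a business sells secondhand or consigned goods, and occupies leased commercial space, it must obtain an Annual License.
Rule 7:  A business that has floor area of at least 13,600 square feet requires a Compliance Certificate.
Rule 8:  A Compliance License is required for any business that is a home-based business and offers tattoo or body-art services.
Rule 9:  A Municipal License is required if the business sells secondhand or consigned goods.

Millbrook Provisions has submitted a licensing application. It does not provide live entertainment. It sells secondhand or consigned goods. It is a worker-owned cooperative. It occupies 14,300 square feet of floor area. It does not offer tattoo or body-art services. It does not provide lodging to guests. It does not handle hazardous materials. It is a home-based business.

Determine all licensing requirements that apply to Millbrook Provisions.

Rule 1: sells secondhand or consigned goods; floor area 14,300 square feet ≥ 11,900 square feet → Regulatory Certificate required.
Rule 2: does not provide lodging to guests → Standard License not required.
Rule 3: sells secondhand or consigned goods; does not provide lodging to guests → Trade Certificate not required.
Rule 4: does not handle hazardous materials → General Business License not required.
Rule 5: is a home-based business; sells secondhand or consigned goods → Commercial License required.
Rule 6: sells secondhand or consigned goods; is a home-based business (not: occupies leased commercial space) → Annual License not required.
Rule 7: floor area 14,300 square feet ≥ 13,600 square feet → Compliance Certificate required.
Rule 8: is a home-based business; does not offer tattoo or body-art services → Compliance License not required.
Rule 9: sells secondhand or consigned goods → Municipal License required.

Commercial License, Compliance Certificate, Municipal License, Regulatory Certificate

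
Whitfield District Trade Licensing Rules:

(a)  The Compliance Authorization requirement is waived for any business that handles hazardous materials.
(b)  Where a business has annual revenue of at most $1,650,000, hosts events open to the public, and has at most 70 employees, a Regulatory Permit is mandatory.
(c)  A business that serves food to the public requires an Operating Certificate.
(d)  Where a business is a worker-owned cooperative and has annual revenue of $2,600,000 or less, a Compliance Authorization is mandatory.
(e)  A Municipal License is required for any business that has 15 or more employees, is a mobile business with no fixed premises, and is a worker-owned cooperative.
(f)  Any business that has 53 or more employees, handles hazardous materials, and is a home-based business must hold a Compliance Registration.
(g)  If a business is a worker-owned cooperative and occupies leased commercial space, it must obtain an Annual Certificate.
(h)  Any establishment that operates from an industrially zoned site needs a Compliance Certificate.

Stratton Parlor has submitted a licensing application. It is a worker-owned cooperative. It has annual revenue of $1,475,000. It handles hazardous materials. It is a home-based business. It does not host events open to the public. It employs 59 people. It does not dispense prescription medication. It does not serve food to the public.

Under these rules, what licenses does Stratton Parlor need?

Compliance Registration

(a) handles hazardous materials → exempt from Compliance Authorization.
(b) revenue $1,475,000 ≤ $1,650,000; does not host events open to the public; employees 59 ≤ 70 → Regulatory Permit not required.
(c) does not serve food to the public → Operating Certificate not required.
(d) is a worker-owned cooperative; revenue $1,475,000 ≤ $2,600,000 → Compliance Authorization required.
(e) employees 59 ≥ 15; is a home-based business (not: is a mobile business with no fixed premises); is a worker-owned cooperative → Municipal License not required.
(f) employees 59 ≥ 53; handles hazardous materials; is a home-based business → Compliance Registration required.
(g) is a worker-owned cooperative; is a home-based business (not: occupies leased commercial space) → Annual Certificate not required.
(h) is a home-based business (not: operates from an industrially zoned site) → Compliance Certificate not required.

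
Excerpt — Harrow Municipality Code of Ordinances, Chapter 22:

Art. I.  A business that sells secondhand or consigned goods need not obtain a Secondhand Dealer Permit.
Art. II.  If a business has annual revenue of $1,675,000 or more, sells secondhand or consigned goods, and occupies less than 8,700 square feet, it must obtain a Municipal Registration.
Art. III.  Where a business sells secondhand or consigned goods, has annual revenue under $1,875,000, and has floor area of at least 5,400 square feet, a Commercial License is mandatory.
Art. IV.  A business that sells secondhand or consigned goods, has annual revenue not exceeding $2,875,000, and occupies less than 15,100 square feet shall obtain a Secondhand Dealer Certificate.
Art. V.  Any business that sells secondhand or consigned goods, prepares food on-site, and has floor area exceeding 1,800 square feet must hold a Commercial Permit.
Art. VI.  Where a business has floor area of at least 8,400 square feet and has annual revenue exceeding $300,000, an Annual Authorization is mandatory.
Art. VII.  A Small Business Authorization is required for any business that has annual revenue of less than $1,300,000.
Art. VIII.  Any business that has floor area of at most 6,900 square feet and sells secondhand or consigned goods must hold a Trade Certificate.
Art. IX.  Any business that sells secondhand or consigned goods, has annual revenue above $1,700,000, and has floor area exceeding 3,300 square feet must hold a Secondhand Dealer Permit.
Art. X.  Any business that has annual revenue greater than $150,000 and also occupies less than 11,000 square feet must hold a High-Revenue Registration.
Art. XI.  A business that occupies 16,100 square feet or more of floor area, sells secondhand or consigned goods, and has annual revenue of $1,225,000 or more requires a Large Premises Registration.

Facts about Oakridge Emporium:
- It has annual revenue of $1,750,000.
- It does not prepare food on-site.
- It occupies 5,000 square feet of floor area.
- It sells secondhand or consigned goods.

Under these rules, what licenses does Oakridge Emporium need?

High-Revenue Registration, Municipal Registration, Secondhand Dealer Certificate, Trade Certificate

Art. I. sells secondhand or consigned goods → exempt from Secondhand Dealer Permit.
Art. II. revenue $1,750,000 ≥ $1,675,000; sells secondhand or consigned goods; floor area 5,000 square feet < 8,700 square feet → Municipal Registration required.
Art. III. sells secondhand or consigned goods; revenue $1,750,000 < $1,875,000; floor area 5,000 square feet < 5,400 square feet → Commercial License not required.
Art. IV. sells secondhand or consigned goods; revenue $1,750,000 ≤ $2,875,000; floor area 5,000 square feet < 15,100 square feet → Secondhand Dealer Certificate required.
Art. V. sells secondhand or consigned goods; does not prepare food on-site; floor area 5,000 square feet > 1,800 square feet → Commercial Permit not required.
Art. VI. floor area 5,000 square feet < 8,400 square feet; revenue $1,750,000 > $300,000 → Annual Authorization not required.
Art. VII. revenue $1,750,000 ≥ $1,300,000 → Small Business Authorization not required.
Art. VIII. floor area 5,000 square feet ≤ 6,900 square feet; sells secondhand or consigned goods → Trade Certificate required.
Art. IX. sells secondhand or consigned goods; revenue $1,750,000 > $1,700,000; floor area 5,000 square feet > 3,300 square feet → Secondhand Dealer Permit required.
Art. X. revenue $1,750,000 > $150,000; floor area 5,000 square feet < 11,000 square feet → High-Revenue Registration required.
Art. XI. floor area 5,000 square feet < 16,100 square feet; sells secondhand or consigned goods; revenue $1,750,000 ≥ $1,225,000 → Large Premises Registration not required.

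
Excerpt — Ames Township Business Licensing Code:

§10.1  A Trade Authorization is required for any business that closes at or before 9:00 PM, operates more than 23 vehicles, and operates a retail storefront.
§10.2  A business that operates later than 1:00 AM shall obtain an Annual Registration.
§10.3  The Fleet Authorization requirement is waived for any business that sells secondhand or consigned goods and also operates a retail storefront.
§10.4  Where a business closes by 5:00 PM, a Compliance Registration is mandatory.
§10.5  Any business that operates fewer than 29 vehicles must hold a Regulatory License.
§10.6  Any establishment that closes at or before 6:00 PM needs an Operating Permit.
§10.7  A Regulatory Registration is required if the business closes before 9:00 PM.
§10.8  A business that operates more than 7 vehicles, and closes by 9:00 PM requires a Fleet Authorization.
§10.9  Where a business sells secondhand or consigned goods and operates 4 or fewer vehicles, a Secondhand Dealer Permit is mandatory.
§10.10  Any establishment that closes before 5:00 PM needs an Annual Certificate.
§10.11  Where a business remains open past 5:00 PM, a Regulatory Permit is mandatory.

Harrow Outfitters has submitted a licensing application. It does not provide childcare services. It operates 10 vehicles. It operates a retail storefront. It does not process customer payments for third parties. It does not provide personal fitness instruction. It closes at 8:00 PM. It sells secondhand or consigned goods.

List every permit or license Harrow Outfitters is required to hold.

Regulatory License, Regulatory Permit, Regulatory Registration

§10.1 closes 8:00 PM, at/before 9:00 PM; vehicles 10 ≤ 23; operates a retail storefront → Trade Authorization not required.
§10.2 closes 8:00 PM, at/before 1:00 AM → Annual Registration not required.
§10.3 sells secondhand or consigned goods; operates a retail storefront → exempt from Fleet Authorization.
§10.4 closes 8:00 PM, after 5:00 PM → Compliance Registration not required.
§10.5 vehicles 10 < 29 → Regulatory License required.
§10.6 closes 8:00 PM, after 6:00 PM → Operating Permit not required.
§10.7 closes 8:00 PM, at/before 9:00 PM → Regulatory Registration required.
§10.8 vehicles 10 > 7; closes 8:00 PM, at/before 9:00 PM → Fleet Authorization required.
§10.9 sells secondhand or consigned goods; vehicles 10 > 4 → Secondhand Dealer Permit not required.
§10.10 closes 8:00 PM, after 5:00 PM → Annual Certificate not required.
§10.11 closes 8:00 PM, after 5:00 PM → Regulatory Permit required.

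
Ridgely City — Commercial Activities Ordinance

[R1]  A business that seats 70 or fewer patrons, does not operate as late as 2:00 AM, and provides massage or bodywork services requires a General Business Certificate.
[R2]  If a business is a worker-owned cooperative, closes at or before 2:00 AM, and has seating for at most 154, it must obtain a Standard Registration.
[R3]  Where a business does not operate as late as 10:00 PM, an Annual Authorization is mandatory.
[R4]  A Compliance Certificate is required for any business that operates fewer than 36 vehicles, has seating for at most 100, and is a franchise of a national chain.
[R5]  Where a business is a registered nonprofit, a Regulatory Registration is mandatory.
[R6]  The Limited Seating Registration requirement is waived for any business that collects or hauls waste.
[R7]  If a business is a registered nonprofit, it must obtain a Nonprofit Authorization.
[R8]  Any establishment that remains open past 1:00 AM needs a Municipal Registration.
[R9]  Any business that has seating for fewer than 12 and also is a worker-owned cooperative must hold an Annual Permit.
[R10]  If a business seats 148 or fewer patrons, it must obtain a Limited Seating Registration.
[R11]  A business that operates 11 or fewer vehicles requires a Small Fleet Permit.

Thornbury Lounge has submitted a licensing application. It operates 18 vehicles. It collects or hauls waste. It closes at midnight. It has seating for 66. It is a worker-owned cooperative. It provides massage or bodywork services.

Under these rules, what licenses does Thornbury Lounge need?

General Business Certificate, Standard Registration

[R1] seating 66 ≤ 70; closes midnight, at/before 2:00 AM; provides massage or bodywork services → General Business Certificate required.
[R2] is a worker-owned cooperative; closes midnight, at/before 2:00 AM; seating 66 ≤ 154 → Standard Registration required.
[R3] closes midnight, after 10:00 PM → Annual Authorization not required.
[R4] vehicles 18 < 36; seating 66 ≤ 100; is a worker-owned cooperative (not: is a franchise of a national chain) → Compliance Certificate not required.
[R5] is a worker-owned cooperative (not: is a registered nonprofit) → Regulatory Registration not required.
[R6] collects or hauls waste → exempt from Limited Seating Registration.
[R7] is a worker-owned cooperative (not: is a registered nonprofit) → Nonprofit Authorization not required.
[R8] closes midnight, at/before 1:00 AM → Municipal Registration not required.
[R9] seating 66 ≥ 12; is a worker-owned cooperative → Annual Permit not required.
[R10] seating 66 ≤ 148 → Limited Seating Registration required.
[R11] vehicles 18 > 11 → Small Fleet Permit not required.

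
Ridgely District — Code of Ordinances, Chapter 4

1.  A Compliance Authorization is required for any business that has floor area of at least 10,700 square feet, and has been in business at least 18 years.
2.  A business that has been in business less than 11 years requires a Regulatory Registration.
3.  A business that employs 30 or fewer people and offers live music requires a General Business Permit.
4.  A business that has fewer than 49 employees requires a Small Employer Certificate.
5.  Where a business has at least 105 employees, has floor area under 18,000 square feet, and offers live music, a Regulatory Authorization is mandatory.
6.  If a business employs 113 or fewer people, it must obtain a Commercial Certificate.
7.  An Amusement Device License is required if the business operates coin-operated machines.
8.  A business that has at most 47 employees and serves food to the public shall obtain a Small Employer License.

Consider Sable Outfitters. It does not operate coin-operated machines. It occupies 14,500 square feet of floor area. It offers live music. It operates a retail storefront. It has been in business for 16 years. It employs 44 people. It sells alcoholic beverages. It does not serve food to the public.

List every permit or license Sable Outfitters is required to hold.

Commercial Certificate, Small Employer Certificate

1. floor area 14,500 square feet ≥ 10,700 square feet; years in business 16 < 18 → Compliance Authorization not required.
2. years in business 16 ≥ 11 → Regulatory Registration not required.
3. employees 44 > 30; offers live music → General Business Permit not required.
4. employees 44 < 49 → Small Employer Certificate required.
5. employees 44 < 105; floor area 14,500 square feet < 18,000 square feet; offers live music → Regulatory Authorization not required.
6. employees 44 ≤ 113 → Commercial Certificate required.
7. does not operate coin-operated machines → Amusement Device License not required.
8. employees 44 ≤ 47; does not serve food to the public → Small Employer License not required.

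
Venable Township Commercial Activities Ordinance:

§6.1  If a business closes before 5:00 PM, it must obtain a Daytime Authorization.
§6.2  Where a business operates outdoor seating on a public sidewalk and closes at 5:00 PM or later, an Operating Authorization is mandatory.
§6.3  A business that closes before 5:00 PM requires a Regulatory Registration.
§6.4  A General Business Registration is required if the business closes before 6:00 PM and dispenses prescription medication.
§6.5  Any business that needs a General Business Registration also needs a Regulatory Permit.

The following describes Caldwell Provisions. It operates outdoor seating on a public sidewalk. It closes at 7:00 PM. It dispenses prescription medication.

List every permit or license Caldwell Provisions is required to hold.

Operating Authorization

§6.1 closes 7:00 PM, after 5:00 PM → Daytime Authorization not required.
§6.2 operates outdoor seating on a public sidewalk; closes 7:00 PM, after 5:00 PM → Operating Authorization required.
§6.3 closes 7:00 PM, after 5:00 PM → Regulatory Registration not required.
§6.4 closes 7:00 PM, after 6:00 PM; dispenses prescription medication → General Business Registration not required.
§6.5 General Business Registration is not required → no effect.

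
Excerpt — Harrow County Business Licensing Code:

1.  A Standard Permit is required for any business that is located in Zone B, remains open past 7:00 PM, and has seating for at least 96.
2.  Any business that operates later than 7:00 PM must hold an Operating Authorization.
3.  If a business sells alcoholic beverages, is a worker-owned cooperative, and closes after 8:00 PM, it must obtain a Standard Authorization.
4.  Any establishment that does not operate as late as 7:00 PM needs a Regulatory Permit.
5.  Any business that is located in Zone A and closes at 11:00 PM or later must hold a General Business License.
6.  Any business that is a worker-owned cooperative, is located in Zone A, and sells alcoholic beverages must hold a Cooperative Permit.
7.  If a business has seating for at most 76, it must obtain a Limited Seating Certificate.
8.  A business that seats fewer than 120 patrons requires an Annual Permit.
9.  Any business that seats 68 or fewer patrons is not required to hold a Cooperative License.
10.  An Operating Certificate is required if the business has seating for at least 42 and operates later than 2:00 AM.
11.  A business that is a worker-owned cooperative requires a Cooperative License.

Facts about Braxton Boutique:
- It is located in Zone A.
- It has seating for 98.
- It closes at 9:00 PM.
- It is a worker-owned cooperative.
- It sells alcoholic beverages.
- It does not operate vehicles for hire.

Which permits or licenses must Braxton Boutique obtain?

Annual Permit, Cooperative License, Cooperative Permit, Operating Authorization, Standard Authorization

1. is located in Zone A (not: is located in Zone B); closes 9:00 PM, after 7:00 PM; seating 98 ≥ 96 → Standard Permit not required.
2. closes 9:00 PM, after 7:00 PM → Operating Authorization required.
3. sells alcoholic beverages; is a worker-owned cooperative; closes 9:00 PM, after 8:00 PM → Standard Authorization required.
4. closes 9:00 PM, after 7:00 PM → Regulatory Permit not required.
5. is located in Zone A; closes 9:00 PM, at/before 11:00 PM → General Business License not required.
6. is a worker-owned cooperative; is located in Zone A; sells alcoholic beverages → Cooperative Permit required.
7. seating 98 > 76 → Limited Seating Certificate not required.
8. seating 98 < 120 → Annual Permit required.
9. seating 98 > 68 → Cooperative License exemption does not apply.
10. seating 98 ≥ 42; closes 9:00 PM, at/before 2:00 AM → Operating Certificate not required.
11. is a worker-owned cooperative → Cooperative License required.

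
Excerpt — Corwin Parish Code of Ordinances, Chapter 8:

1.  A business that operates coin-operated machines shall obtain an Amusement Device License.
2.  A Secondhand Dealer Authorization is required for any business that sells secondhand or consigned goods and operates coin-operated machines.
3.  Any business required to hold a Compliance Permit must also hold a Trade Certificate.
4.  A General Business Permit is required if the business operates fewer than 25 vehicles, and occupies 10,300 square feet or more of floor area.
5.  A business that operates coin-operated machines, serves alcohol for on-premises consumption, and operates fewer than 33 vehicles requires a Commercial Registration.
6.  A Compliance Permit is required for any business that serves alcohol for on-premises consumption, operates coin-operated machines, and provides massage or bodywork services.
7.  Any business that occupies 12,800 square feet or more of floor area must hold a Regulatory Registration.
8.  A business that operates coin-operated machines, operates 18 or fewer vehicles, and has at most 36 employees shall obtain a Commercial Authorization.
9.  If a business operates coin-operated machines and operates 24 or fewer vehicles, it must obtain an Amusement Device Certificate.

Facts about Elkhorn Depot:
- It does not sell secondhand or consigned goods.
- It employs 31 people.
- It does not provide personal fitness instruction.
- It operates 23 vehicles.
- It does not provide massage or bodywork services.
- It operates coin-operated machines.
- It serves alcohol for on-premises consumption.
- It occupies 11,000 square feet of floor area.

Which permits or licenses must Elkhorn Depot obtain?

1. operates coin-operated machines → Amusement Device License required.
2. does not sell secondhand or consigned goods; operates coin-operated machines → Secondhand Dealer Authorization not required.
3. Compliance Permit is not required → no effect.
4. vehicles 23 < 25; floor area 11,000 square feet ≥ 10,300 square feet → General Business Permit required.
5. operates coin-operated machines; serves alcohol for on-premises consumption; vehicles 23 < 33 → Commercial Registration required.
6. serves alcohol for on-premises consumption; operates coin-operated machines; does not provide massage or bodywork services → Compliance Permit not required.
7. floor area 11,000 square feet < 12,800 square feet → Regulatory Registration not required.
8. operates coin-operated machines; vehicles 23 > 18; employees 31 ≤ 36 → Commercial Authorization not required.
9. operates coin-operated machines; vehicles 23 ≤ 24 → Amusement Device Certificate required.

Amusement Device Certificate, Amusement Device License, Commercial Registration, General Business Permit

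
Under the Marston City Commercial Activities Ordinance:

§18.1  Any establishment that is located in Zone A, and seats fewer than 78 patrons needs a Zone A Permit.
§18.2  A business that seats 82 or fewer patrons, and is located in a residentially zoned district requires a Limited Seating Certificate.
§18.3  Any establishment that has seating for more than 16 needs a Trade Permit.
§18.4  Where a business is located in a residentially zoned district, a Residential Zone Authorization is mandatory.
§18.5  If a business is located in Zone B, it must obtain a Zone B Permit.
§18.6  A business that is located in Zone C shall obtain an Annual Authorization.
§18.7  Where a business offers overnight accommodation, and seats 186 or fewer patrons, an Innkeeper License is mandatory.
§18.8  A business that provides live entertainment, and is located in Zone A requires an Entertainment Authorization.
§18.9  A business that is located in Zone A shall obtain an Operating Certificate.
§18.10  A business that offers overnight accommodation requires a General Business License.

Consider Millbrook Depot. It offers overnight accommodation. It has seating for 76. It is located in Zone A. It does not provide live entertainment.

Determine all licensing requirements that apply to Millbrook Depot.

§18.1 is located in Zone A; seating 76 < 78 → Zone A Permit required.
§18.2 seating 76 ≤ 82; is located in Zone A (not: is located in a residentially zoned district) → Limited Seating Certificate not required.
§18.3 seating 76 > 16 → Trade Permit required.
§18.4 is located in Zone A (not: is located in a residentially zoned district) → Residential Zone Authorization not required.
§18.5 is located in Zone A (not: is located in Zone B) → Zone B Permit not required.
§18.6 is located in Zone A (not: is located in Zone C) → Annual Authorization not required.
§18.7 offers overnight accommodation; seating 76 ≤ 186 → Innkeeper License required.
§18.8 does not provide live entertainment; is located in Zone A → Entertainment Authorization not required.
§18.9 is located in Zone A → Operating Certificate required.
§18.10 offers overnight accommodation → General Business License required.

General Business License, Innkeeper License, Operating Certificate, Trade Permit, Zone A Permit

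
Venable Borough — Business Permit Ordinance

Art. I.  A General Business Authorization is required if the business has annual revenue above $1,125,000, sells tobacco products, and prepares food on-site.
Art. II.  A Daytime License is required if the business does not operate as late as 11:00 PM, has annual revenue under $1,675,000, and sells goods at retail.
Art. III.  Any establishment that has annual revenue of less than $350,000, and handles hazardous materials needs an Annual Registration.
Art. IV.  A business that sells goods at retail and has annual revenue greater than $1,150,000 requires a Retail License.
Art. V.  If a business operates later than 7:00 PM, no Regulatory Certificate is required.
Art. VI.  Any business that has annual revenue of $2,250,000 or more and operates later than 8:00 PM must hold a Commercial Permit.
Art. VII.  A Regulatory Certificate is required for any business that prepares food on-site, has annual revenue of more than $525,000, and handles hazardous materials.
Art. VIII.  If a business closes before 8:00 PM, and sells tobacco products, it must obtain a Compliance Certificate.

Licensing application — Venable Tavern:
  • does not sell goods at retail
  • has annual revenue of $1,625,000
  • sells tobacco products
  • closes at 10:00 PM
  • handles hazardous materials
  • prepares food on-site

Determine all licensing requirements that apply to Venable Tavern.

General Business Authorization

Art. I. revenue $1,625,000 > $1,125,000; sells tobacco products; prepares food on-site → General Business Authorization required.
Art. II. closes 10:00 PM, at/before 11:00 PM; revenue $1,625,000 < $1,675,000; does not sell goods at retail → Daytime License not required.
Art. III. revenue $1,625,000 ≥ $350,000; handles hazardous materials → Annual Registration not required.
Art. IV. does not sell goods at retail; revenue $1,625,000 > $1,150,000 → Retail License not required.
Art. V. closes 10:00 PM, after 7:00 PM → exempt from Regulatory Certificate.
Art. VI. revenue $1,625,000 < $2,250,000; closes 10:00 PM, after 8:00 PM → Commercial Permit not required.
Art. VII. prepares food on-site; revenue $1,625,000 > $525,000; handles hazardous materials → Regulatory Certificate required.
Art. VIII. closes 10:00 PM, after 8:00 PM; sells tobacco products → Compliance Certificate not required.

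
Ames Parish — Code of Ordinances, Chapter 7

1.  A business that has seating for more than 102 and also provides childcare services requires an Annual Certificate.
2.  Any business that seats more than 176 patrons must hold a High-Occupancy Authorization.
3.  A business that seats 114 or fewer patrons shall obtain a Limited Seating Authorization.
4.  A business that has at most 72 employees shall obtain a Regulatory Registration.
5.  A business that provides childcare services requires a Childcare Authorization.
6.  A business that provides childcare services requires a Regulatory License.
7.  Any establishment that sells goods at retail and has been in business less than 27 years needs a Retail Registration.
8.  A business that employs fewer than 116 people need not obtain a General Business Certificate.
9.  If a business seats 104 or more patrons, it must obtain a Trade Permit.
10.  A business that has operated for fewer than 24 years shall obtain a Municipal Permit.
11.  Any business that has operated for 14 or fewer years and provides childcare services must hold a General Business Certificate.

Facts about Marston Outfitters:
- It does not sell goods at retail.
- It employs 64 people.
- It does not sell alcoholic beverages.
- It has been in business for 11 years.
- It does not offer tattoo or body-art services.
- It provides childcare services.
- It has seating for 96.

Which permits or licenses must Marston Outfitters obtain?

Childcare Authorization, Limited Seating Authorization, Municipal Permit, Regulatory License, Regulatory Registration

1. seating 96 ≤ 102; provides childcare services → Annual Certificate not required.
2. seating 96 ≤ 176 → High-Occupancy Authorization not required.
3. seating 96 ≤ 114 → Limited Seating Authorization required.
4. employees 64 ≤ 72 → Regulatory Registration required.
5. provides childcare services → Childcare Authorization required.
6. provides childcare services → Regulatory License required.
7. does not sell goods at retail; years in business 11 < 27 → Retail Registration not required.
8. employees 64 < 116 → exempt from General Business Certificate.
9. seating 96 < 104 → Trade Permit not required.
10. years in business 11 < 24 → Municipal Permit required.
11. years in business 11 ≤ 14; provides childcare services → General Business Certificate required.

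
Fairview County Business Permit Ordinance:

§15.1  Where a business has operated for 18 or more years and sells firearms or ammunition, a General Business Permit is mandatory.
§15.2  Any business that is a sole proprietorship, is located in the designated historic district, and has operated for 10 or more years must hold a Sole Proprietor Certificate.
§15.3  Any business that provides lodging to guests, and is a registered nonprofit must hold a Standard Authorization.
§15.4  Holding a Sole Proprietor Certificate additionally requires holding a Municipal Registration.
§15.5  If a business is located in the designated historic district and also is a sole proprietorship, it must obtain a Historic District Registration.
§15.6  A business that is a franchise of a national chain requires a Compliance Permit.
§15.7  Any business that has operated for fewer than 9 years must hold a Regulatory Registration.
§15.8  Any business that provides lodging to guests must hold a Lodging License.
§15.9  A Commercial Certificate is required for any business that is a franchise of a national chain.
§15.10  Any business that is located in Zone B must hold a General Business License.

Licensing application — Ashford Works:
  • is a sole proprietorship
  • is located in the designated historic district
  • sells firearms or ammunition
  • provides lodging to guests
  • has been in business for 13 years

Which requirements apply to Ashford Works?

§15.1 years in business 13 < 18; sells firearms or ammunition → General Business Permit not required.
§15.2 is a sole proprietorship; is located in the designated historic district; years in business 13 ≥ 10 → Sole Proprietor Certificate required.
§15.3 provides lodging to guests; is a sole proprietorship (not: is a registered nonprofit) → Standard Authorization not required.
§15.4 Sole Proprietor Certificate is required → Municipal Registration also required.
§15.5 is located in the designated historic district; is a sole proprietorship → Historic District Registration required.
§15.6 is a sole proprietorship (not: is a franchise of a national chain) → Compliance Permit not required.
§15.7 years in business 13 ≥ 9 → Regulatory Registration not required.
§15.8 provides lodging to guests → Lodging License required.
§15.9 is a sole proprietorship (not: is a franchise of a national chain) → Commercial Certificate not required.
§15.10 is located in the designated historic district (not: is located in Zone B) → General Business License not required.

Historic District Registration, Lodging License, Municipal Registration, Sole Proprietor Certificate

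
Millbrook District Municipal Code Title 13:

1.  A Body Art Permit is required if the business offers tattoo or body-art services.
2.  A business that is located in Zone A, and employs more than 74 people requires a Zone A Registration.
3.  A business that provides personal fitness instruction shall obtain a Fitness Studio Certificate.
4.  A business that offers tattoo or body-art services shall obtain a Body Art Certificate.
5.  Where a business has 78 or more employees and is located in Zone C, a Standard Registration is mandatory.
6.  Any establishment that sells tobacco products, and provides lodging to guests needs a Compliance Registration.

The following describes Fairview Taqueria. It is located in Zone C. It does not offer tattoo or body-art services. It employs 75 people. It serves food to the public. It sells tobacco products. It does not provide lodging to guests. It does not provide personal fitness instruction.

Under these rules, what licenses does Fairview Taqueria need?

None

1. does not offer tattoo or body-art services → Body Art Permit not required.
2. is located in Zone C (not: is located in Zone A); employees 75 > 74 → Zone A Registration not required.
3. does not provide personal fitness instruction → Fitness Studio Certificate not required.
4. does not offer tattoo or body-art services → Body Art Certificate not required.
5. employees 75 < 78; is located in Zone C → Standard Registration not required.
6. sells tobacco products; does not provide lodging to guests → Compliance Registration not required.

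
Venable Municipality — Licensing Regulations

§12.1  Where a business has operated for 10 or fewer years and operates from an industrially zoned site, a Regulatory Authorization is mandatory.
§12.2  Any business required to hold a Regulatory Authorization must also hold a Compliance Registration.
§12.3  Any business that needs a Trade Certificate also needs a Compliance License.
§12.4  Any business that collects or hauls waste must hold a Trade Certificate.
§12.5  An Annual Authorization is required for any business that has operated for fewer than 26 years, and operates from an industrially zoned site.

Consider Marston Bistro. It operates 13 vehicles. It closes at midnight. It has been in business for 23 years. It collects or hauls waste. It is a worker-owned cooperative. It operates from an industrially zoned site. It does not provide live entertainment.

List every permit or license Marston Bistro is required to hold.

Annual Authorization, Compliance License, Trade Certificate

§12.1 years in business 23 > 10; operates from an industrially zoned site → Regulatory Authorization not required.
§12.2 Regulatory Authorization is not required → no effect.
§12.3 Trade Certificate is required → Compliance License also required.
§12.4 collects or hauls waste → Trade Certificate required.
§12.5 years in business 23 < 26; operates from an industrially zoned site → Annual Authorization required.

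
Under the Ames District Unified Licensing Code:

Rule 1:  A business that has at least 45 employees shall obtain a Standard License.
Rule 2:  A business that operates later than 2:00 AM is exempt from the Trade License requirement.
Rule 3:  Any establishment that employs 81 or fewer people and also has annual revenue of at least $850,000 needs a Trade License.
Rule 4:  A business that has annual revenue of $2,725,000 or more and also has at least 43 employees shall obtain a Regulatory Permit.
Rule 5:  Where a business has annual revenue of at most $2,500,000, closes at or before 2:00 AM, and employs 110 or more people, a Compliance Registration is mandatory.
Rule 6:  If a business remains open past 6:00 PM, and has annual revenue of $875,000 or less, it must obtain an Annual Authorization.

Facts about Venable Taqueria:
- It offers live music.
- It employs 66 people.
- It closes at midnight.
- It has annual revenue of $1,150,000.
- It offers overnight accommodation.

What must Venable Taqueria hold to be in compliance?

Standard License, Trade License

Rule 1: employees 66 ≥ 45 → Standard License required.
Rule 2: closes midnight, at/before 2:00 AM → Trade License exemption does not apply.
Rule 3: employees 66 ≤ 81; revenue $1,150,000 ≥ $850,000 → Trade License required.
Rule 4: revenue $1,150,000 < $2,725,000; employees 66 ≥ 43 → Regulatory Permit not required.
Rule 5: revenue $1,150,000 ≤ $2,500,000; closes midnight, at/before 2:00 AM; employees 66 < 110 → Compliance Registration not required.
Rule 6: closes midnight, after 6:00 PM; revenue $1,150,000 > $875,000 → Annual Authorization not required.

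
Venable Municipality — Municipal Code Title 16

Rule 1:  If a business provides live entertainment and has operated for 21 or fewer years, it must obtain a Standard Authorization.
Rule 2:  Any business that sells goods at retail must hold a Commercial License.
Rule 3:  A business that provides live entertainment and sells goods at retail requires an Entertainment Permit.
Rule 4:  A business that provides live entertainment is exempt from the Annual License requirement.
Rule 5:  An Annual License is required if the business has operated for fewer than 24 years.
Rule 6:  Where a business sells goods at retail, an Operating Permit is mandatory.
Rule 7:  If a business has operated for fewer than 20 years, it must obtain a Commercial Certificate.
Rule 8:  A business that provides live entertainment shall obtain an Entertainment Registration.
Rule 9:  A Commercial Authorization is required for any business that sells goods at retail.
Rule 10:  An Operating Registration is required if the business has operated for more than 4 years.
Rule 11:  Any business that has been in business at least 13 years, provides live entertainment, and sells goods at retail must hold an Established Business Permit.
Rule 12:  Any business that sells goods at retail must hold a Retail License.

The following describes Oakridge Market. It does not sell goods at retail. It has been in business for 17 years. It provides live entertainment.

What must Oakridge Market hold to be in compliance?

Rule 1: provides live entertainment; years in business 17 ≤ 21 → Standard Authorization required.
Rule 2: does not sell goods at retail → Commercial License not required.
Rule 3: provides live entertainment; does not sell goods at retail → Entertainment Permit not required.
Rule 4: provides live entertainment → exempt from Annual License.
Rule 5: years in business 17 < 24 → Annual License required.
Rule 6: does not sell goods at retail → Operating Permit not required.
Rule 7: years in business 17 < 20 → Commercial Certificate required.
Rule 8: provides live entertainment → Entertainment Registration required.
Rule 9: does not sell goods at retail → Commercial Authorization not required.
Rule 10: years in business 17 > 4 → Operating Registration required.
Rule 11: years in business 17 ≥ 13; provides live entertainment; does not sell goods at retail → Established Business Permit not required.
Rule 12: does not sell goods at retail → Retail License not required.

Commercial Certificate, Entertainment Registration, Operating Registration, Standard Authorization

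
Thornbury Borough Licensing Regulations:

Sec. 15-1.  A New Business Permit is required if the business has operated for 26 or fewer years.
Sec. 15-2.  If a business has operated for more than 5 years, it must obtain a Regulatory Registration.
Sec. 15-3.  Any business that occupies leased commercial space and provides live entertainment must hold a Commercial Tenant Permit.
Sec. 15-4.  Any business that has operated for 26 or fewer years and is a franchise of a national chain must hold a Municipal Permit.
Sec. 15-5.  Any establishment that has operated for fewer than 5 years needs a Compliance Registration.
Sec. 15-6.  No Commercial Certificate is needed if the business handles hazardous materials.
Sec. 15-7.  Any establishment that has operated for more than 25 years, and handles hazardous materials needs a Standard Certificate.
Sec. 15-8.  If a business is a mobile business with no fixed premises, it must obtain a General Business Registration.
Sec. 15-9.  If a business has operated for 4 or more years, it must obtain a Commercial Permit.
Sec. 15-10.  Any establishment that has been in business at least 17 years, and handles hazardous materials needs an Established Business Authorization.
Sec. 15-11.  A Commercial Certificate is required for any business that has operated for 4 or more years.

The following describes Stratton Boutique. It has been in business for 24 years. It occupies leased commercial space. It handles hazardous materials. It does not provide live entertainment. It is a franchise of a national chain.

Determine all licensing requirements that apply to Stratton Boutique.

Sec. 15-1. years in business 24 ≤ 26 → New Business Permit required.
Sec. 15-2. years in business 24 > 5 → Regulatory Registration required.
Sec. 15-3. occupies leased commercial space; does not provide live entertainment → Commercial Tenant Permit not required.
Sec. 15-4. years in business 24 ≤ 26; is a franchise of a national chain → Municipal Permit required.
Sec. 15-5. years in business 24 ≥ 5 → Compliance Registration not required.
Sec. 15-6. handles hazardous materials → exempt from Commercial Certificate.
Sec. 15-7. years in business 24 ≤ 25; handles hazardous materials → Standard Certificate not required.
Sec. 15-8. occupies leased commercial space (not: is a mobile business with no fixed premises) → General Business Registration not required.
Sec. 15-9. years in business 24 ≥ 4 → Commercial Permit required.
Sec. 15-10. years in business 24 ≥ 17; handles hazardous materials → Established Business Authorization required.
Sec. 15-11. years in business 24 ≥ 4 → Commercial Certificate required.

Commercial Permit, Established Business Authorization, Municipal Permit, New Business Permit, Regulatory Registration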